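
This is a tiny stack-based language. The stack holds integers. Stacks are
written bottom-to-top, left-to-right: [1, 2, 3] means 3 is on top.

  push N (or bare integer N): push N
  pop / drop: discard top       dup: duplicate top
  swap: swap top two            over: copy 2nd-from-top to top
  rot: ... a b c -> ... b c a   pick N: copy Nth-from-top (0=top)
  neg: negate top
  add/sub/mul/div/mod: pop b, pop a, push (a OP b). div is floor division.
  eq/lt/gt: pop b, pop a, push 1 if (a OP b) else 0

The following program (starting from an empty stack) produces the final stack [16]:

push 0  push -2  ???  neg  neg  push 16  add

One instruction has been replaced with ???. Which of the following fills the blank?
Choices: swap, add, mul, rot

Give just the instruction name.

Answer: mul

Derivation:
Stack before ???: [0, -2]
Stack after ???:  [0]
Checking each choice:
  swap: produces [-2, 16]
  add: produces [14]
  mul: MATCH
  rot: stack underflow (need 3, have 2)


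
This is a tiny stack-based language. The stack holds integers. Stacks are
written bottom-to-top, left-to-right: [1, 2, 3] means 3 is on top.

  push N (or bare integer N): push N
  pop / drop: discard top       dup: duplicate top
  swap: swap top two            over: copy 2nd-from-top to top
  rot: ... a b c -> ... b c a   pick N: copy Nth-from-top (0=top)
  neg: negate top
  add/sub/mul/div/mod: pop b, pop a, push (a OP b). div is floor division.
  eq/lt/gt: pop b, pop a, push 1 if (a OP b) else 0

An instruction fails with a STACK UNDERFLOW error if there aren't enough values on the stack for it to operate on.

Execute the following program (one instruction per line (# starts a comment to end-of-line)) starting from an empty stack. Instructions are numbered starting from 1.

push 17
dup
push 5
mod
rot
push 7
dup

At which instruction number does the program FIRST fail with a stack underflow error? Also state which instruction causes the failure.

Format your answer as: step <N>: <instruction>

Step 1 ('push 17'): stack = [17], depth = 1
Step 2 ('dup'): stack = [17, 17], depth = 2
Step 3 ('push 5'): stack = [17, 17, 5], depth = 3
Step 4 ('mod'): stack = [17, 2], depth = 2
Step 5 ('rot'): needs 3 value(s) but depth is 2 — STACK UNDERFLOW

Answer: step 5: rot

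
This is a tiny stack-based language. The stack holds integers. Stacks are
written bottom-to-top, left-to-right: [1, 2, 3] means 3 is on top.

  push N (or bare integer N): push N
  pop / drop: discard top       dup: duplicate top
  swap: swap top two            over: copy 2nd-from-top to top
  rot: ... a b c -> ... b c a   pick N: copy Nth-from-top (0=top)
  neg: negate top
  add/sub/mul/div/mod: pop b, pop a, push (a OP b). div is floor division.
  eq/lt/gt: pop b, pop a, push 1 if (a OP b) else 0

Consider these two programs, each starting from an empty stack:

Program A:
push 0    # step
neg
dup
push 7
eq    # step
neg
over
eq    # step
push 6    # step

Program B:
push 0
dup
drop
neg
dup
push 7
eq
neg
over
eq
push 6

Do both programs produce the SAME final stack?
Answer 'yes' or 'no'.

Answer: yes

Derivation:
Program A trace:
  After 'push 0': [0]
  After 'neg': [0]
  After 'dup': [0, 0]
  After 'push 7': [0, 0, 7]
  After 'eq': [0, 0]
  After 'neg': [0, 0]
  After 'over': [0, 0, 0]
  After 'eq': [0, 1]
  After 'push 6': [0, 1, 6]
Program A final stack: [0, 1, 6]

Program B trace:
  After 'push 0': [0]
  After 'dup': [0, 0]
  After 'drop': [0]
  After 'neg': [0]
  After 'dup': [0, 0]
  After 'push 7': [0, 0, 7]
  After 'eq': [0, 0]
  After 'neg': [0, 0]
  After 'over': [0, 0, 0]
  After 'eq': [0, 1]
  After 'push 6': [0, 1, 6]
Program B final stack: [0, 1, 6]
Same: yes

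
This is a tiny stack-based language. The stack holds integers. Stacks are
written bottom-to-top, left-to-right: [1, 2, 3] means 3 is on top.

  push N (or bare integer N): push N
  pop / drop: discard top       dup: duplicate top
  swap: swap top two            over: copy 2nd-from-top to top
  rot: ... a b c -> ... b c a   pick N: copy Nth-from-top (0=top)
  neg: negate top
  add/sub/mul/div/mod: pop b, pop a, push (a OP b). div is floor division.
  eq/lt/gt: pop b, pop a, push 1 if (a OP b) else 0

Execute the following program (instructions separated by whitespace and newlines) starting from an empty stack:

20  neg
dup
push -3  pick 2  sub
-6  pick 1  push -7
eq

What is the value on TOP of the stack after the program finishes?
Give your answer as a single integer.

After 'push 20': [20]
After 'neg': [-20]
After 'dup': [-20, -20]
After 'push -3': [-20, -20, -3]
After 'pick 2': [-20, -20, -3, -20]
After 'sub': [-20, -20, 17]
After 'push -6': [-20, -20, 17, -6]
After 'pick 1': [-20, -20, 17, -6, 17]
After 'push -7': [-20, -20, 17, -6, 17, -7]
After 'eq': [-20, -20, 17, -6, 0]

Answer: 0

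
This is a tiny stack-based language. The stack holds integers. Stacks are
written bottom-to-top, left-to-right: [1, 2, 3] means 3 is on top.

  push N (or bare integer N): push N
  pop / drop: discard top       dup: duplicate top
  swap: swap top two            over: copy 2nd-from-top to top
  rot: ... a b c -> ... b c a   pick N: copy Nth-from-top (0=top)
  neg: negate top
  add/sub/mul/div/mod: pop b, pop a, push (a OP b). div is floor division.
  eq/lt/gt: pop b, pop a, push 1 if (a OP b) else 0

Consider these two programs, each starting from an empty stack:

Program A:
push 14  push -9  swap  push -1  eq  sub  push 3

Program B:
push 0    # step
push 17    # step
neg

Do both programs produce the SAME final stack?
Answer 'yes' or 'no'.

Program A trace:
  After 'push 14': [14]
  After 'push -9': [14, -9]
  After 'swap': [-9, 14]
  After 'push -1': [-9, 14, -1]
  After 'eq': [-9, 0]
  After 'sub': [-9]
  After 'push 3': [-9, 3]
Program A final stack: [-9, 3]

Program B trace:
  After 'push 0': [0]
  After 'push 17': [0, 17]
  After 'neg': [0, -17]
Program B final stack: [0, -17]
Same: no

Answer: no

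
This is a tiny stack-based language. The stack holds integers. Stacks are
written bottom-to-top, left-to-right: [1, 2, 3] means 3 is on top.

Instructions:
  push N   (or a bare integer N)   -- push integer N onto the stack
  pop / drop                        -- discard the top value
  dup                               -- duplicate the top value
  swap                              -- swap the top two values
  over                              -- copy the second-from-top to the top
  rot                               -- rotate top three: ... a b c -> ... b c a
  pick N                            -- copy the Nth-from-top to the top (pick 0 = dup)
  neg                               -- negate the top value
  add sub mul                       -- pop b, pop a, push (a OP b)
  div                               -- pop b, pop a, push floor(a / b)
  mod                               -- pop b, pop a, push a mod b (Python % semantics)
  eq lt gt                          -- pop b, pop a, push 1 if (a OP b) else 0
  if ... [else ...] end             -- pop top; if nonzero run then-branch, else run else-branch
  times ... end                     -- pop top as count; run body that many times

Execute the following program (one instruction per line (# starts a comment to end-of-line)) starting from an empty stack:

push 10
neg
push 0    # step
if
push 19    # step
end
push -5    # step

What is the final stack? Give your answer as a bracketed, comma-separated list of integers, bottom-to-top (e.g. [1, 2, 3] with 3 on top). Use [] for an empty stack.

Answer: [-10, -5]

Derivation:
After 'push 10': [10]
After 'neg': [-10]
After 'push 0': [-10, 0]
After 'if': [-10]
After 'push -5': [-10, -5]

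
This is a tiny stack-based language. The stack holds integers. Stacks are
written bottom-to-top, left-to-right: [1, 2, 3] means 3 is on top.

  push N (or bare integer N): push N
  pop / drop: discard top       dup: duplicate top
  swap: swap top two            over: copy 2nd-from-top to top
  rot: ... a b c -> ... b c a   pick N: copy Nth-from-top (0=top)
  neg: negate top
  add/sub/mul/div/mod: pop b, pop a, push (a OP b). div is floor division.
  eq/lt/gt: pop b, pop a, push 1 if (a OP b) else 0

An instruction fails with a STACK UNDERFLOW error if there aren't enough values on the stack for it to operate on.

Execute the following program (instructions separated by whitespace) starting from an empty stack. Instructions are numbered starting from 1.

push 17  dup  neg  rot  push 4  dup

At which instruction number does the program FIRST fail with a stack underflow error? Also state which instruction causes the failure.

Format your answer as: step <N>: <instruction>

Step 1 ('push 17'): stack = [17], depth = 1
Step 2 ('dup'): stack = [17, 17], depth = 2
Step 3 ('neg'): stack = [17, -17], depth = 2
Step 4 ('rot'): needs 3 value(s) but depth is 2 — STACK UNDERFLOW

Answer: step 4: rot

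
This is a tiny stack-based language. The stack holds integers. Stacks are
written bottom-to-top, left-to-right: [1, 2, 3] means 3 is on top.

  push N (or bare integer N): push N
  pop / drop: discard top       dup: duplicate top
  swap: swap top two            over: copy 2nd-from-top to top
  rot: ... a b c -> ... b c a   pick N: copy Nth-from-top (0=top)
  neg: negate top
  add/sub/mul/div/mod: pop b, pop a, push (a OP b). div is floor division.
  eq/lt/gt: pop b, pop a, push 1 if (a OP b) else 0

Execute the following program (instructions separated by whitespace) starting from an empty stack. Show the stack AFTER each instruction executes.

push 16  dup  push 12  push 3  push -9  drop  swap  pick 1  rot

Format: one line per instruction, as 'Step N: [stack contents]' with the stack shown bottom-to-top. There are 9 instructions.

Step 1: [16]
Step 2: [16, 16]
Step 3: [16, 16, 12]
Step 4: [16, 16, 12, 3]
Step 5: [16, 16, 12, 3, -9]
Step 6: [16, 16, 12, 3]
Step 7: [16, 16, 3, 12]
Step 8: [16, 16, 3, 12, 3]
Step 9: [16, 16, 12, 3, 3]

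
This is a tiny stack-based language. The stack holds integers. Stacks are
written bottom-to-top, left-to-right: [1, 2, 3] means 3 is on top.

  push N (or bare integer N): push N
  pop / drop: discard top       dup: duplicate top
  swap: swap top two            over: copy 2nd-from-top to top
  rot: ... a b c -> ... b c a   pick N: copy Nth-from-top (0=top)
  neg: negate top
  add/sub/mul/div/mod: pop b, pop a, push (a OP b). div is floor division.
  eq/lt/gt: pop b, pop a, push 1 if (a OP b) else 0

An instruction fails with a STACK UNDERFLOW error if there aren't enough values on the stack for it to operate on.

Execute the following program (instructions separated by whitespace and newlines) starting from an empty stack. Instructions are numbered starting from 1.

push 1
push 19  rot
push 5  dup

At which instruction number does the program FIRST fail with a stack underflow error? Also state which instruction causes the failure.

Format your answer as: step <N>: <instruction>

Answer: step 3: rot

Derivation:
Step 1 ('push 1'): stack = [1], depth = 1
Step 2 ('push 19'): stack = [1, 19], depth = 2
Step 3 ('rot'): needs 3 value(s) but depth is 2 — STACK UNDERFLOW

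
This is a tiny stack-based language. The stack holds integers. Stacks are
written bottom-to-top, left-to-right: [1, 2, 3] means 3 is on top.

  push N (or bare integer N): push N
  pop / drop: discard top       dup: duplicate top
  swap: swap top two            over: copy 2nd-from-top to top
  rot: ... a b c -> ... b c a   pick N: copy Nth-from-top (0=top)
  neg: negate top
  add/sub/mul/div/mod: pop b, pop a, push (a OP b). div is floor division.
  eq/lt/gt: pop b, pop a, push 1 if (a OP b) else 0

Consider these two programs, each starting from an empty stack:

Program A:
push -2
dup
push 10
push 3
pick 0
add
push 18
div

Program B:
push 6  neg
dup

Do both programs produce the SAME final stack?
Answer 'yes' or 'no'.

Answer: no

Derivation:
Program A trace:
  After 'push -2': [-2]
  After 'dup': [-2, -2]
  After 'push 10': [-2, -2, 10]
  After 'push 3': [-2, -2, 10, 3]
  After 'pick 0': [-2, -2, 10, 3, 3]
  After 'add': [-2, -2, 10, 6]
  After 'push 18': [-2, -2, 10, 6, 18]
  After 'div': [-2, -2, 10, 0]
Program A final stack: [-2, -2, 10, 0]

Program B trace:
  After 'push 6': [6]
  After 'neg': [-6]
  After 'dup': [-6, -6]
Program B final stack: [-6, -6]
Same: no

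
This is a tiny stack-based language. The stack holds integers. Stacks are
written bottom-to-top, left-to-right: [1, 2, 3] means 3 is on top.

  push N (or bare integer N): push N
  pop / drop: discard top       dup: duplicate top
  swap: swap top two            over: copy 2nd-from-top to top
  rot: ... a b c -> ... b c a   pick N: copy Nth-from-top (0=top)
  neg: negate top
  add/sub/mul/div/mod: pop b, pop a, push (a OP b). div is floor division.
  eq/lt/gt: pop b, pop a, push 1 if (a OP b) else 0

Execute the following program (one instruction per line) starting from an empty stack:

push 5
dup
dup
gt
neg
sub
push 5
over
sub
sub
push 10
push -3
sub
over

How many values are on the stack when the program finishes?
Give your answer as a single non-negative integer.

Answer: 3

Derivation:
After 'push 5': stack = [5] (depth 1)
After 'dup': stack = [5, 5] (depth 2)
After 'dup': stack = [5, 5, 5] (depth 3)
After 'gt': stack = [5, 0] (depth 2)
After 'neg': stack = [5, 0] (depth 2)
After 'sub': stack = [5] (depth 1)
After 'push 5': stack = [5, 5] (depth 2)
After 'over': stack = [5, 5, 5] (depth 3)
After 'sub': stack = [5, 0] (depth 2)
After 'sub': stack = [5] (depth 1)
After 'push 10': stack = [5, 10] (depth 2)
After 'push -3': stack = [5, 10, -3] (depth 3)
After 'sub': stack = [5, 13] (depth 2)
After 'over': stack = [5, 13, 5] (depth 3)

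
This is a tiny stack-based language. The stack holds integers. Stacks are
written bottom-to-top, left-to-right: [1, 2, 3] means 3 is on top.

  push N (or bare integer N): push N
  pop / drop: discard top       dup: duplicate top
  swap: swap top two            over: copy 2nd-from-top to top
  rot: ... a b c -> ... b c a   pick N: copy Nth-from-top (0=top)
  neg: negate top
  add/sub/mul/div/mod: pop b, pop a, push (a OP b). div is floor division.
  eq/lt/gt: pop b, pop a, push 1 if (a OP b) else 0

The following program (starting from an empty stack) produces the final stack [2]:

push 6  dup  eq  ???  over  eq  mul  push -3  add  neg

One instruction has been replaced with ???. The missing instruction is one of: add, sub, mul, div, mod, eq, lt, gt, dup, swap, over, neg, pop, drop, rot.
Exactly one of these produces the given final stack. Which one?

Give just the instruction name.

Stack before ???: [1]
Stack after ???:  [1, 1]
The instruction that transforms [1] -> [1, 1] is: dup

Answer: dup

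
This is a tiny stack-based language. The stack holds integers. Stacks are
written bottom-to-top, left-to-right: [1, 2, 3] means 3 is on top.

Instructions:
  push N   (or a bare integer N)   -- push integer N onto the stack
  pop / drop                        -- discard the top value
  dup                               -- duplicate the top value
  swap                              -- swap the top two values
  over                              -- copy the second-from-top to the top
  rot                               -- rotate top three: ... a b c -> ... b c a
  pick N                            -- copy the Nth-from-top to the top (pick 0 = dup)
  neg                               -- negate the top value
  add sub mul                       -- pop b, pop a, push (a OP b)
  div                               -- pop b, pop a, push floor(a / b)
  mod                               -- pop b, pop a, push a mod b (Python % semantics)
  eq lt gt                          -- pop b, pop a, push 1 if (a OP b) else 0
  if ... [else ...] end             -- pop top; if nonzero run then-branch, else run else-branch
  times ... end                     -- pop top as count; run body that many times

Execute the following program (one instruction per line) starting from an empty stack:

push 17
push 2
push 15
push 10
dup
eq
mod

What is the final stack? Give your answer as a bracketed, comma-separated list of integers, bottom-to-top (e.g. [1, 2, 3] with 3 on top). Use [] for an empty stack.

After 'push 17': [17]
After 'push 2': [17, 2]
After 'push 15': [17, 2, 15]
After 'push 10': [17, 2, 15, 10]
After 'dup': [17, 2, 15, 10, 10]
After 'eq': [17, 2, 15, 1]
After 'mod': [17, 2, 0]

Answer: [17, 2, 0]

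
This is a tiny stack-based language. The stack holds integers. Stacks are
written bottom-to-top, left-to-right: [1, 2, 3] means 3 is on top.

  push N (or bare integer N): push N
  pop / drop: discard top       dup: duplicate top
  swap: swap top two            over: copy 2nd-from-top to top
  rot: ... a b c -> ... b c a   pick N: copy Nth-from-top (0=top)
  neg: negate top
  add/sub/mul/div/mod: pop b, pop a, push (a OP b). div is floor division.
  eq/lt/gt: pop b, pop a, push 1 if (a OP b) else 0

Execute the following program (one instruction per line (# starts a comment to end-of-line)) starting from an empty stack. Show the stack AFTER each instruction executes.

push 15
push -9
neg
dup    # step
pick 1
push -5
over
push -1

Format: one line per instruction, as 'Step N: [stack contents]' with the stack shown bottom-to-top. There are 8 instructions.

Step 1: [15]
Step 2: [15, -9]
Step 3: [15, 9]
Step 4: [15, 9, 9]
Step 5: [15, 9, 9, 9]
Step 6: [15, 9, 9, 9, -5]
Step 7: [15, 9, 9, 9, -5, 9]
Step 8: [15, 9, 9, 9, -5, 9, -1]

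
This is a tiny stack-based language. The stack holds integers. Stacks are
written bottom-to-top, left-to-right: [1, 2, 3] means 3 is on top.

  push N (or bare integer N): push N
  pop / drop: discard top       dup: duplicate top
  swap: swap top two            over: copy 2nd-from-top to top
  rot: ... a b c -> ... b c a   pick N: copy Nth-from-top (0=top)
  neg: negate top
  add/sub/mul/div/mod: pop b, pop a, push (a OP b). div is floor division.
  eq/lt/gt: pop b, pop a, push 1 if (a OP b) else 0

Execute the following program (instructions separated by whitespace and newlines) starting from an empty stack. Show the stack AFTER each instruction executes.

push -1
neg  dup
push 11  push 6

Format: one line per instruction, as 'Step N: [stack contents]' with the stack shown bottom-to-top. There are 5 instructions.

Step 1: [-1]
Step 2: [1]
Step 3: [1, 1]
Step 4: [1, 1, 11]
Step 5: [1, 1, 11, 6]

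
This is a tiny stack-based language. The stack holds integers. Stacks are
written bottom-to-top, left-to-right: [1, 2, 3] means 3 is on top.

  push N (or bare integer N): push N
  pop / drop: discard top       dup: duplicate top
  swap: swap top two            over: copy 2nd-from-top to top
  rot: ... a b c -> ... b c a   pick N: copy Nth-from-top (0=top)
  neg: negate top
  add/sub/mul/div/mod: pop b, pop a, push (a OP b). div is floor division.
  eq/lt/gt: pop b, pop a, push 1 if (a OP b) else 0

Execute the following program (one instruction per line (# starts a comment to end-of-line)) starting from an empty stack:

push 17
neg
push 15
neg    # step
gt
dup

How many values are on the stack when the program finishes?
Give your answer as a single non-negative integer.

Answer: 2

Derivation:
After 'push 17': stack = [17] (depth 1)
After 'neg': stack = [-17] (depth 1)
After 'push 15': stack = [-17, 15] (depth 2)
After 'neg': stack = [-17, -15] (depth 2)
After 'gt': stack = [0] (depth 1)
After 'dup': stack = [0, 0] (depth 2)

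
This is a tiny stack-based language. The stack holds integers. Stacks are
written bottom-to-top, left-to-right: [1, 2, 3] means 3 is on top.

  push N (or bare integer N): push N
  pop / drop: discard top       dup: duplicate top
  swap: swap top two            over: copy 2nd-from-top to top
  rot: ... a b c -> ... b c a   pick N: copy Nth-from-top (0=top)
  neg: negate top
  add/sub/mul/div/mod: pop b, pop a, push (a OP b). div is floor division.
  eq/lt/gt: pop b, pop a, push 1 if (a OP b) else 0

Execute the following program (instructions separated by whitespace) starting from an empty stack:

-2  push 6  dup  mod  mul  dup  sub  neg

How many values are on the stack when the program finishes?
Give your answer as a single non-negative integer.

After 'push -2': stack = [-2] (depth 1)
After 'push 6': stack = [-2, 6] (depth 2)
After 'dup': stack = [-2, 6, 6] (depth 3)
After 'mod': stack = [-2, 0] (depth 2)
After 'mul': stack = [0] (depth 1)
After 'dup': stack = [0, 0] (depth 2)
After 'sub': stack = [0] (depth 1)
After 'neg': stack = [0] (depth 1)

Answer: 1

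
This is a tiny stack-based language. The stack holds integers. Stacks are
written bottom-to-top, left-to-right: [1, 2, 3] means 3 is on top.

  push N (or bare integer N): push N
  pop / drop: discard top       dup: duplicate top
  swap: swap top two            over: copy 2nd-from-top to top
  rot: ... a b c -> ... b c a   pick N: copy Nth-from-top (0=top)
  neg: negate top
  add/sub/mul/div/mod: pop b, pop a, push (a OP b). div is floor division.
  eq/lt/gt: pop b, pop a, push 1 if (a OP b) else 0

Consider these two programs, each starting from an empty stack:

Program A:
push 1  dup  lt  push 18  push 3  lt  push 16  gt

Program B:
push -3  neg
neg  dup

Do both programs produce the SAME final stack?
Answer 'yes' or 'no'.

Answer: no

Derivation:
Program A trace:
  After 'push 1': [1]
  After 'dup': [1, 1]
  After 'lt': [0]
  After 'push 18': [0, 18]
  After 'push 3': [0, 18, 3]
  After 'lt': [0, 0]
  After 'push 16': [0, 0, 16]
  After 'gt': [0, 0]
Program A final stack: [0, 0]

Program B trace:
  After 'push -3': [-3]
  After 'neg': [3]
  After 'neg': [-3]
  After 'dup': [-3, -3]
Program B final stack: [-3, -3]
Same: no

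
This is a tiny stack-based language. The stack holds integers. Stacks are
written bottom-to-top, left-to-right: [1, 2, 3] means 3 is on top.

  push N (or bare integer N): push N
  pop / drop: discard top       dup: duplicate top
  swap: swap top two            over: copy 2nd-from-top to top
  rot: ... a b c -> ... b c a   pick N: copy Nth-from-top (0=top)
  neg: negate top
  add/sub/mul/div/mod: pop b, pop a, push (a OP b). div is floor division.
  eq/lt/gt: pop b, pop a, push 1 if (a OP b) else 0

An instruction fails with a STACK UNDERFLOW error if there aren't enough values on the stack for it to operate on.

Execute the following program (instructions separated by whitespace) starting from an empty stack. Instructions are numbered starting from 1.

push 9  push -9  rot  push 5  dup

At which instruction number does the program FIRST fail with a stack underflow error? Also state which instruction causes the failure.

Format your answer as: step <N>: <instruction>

Answer: step 3: rot

Derivation:
Step 1 ('push 9'): stack = [9], depth = 1
Step 2 ('push -9'): stack = [9, -9], depth = 2
Step 3 ('rot'): needs 3 value(s) but depth is 2 — STACK UNDERFLOW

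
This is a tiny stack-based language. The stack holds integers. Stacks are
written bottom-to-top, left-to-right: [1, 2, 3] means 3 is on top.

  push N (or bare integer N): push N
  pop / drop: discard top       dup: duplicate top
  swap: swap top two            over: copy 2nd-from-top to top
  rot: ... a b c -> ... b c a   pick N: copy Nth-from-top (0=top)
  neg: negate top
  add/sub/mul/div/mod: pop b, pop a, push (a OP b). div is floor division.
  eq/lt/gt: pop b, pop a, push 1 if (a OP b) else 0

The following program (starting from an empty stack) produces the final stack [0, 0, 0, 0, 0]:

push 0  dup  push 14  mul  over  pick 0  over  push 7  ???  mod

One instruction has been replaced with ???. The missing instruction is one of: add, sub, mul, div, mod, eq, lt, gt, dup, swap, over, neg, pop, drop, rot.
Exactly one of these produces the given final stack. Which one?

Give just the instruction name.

Answer: neg

Derivation:
Stack before ???: [0, 0, 0, 0, 0, 7]
Stack after ???:  [0, 0, 0, 0, 0, -7]
The instruction that transforms [0, 0, 0, 0, 0, 7] -> [0, 0, 0, 0, 0, -7] is: neg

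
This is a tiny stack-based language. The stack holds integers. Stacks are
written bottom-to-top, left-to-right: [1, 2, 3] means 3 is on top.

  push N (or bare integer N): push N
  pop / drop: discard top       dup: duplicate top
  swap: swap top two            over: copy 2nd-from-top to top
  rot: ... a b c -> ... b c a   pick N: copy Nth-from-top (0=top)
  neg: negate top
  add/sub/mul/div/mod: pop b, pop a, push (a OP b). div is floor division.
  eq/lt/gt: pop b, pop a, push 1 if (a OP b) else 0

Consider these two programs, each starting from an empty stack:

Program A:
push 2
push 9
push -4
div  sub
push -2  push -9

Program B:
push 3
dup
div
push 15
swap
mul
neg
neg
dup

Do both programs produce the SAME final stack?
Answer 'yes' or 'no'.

Answer: no

Derivation:
Program A trace:
  After 'push 2': [2]
  After 'push 9': [2, 9]
  After 'push -4': [2, 9, -4]
  After 'div': [2, -3]
  After 'sub': [5]
  After 'push -2': [5, -2]
  After 'push -9': [5, -2, -9]
Program A final stack: [5, -2, -9]

Program B trace:
  After 'push 3': [3]
  After 'dup': [3, 3]
  After 'div': [1]
  After 'push 15': [1, 15]
  After 'swap': [15, 1]
  After 'mul': [15]
  After 'neg': [-15]
  After 'neg': [15]
  After 'dup': [15, 15]
Program B final stack: [15, 15]
Same: no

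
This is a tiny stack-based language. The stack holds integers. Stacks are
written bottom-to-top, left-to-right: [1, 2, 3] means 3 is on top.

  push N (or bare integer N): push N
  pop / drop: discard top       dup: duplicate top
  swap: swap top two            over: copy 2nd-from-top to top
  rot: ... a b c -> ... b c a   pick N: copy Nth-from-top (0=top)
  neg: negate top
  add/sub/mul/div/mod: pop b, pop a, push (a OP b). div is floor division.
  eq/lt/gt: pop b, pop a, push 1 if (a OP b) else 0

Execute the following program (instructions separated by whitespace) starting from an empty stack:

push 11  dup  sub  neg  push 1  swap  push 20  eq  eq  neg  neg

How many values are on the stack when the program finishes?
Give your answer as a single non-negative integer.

Answer: 1

Derivation:
After 'push 11': stack = [11] (depth 1)
After 'dup': stack = [11, 11] (depth 2)
After 'sub': stack = [0] (depth 1)
After 'neg': stack = [0] (depth 1)
After 'push 1': stack = [0, 1] (depth 2)
After 'swap': stack = [1, 0] (depth 2)
After 'push 20': stack = [1, 0, 20] (depth 3)
After 'eq': stack = [1, 0] (depth 2)
After 'eq': stack = [0] (depth 1)
After 'neg': stack = [0] (depth 1)
After 'neg': stack = [0] (depth 1)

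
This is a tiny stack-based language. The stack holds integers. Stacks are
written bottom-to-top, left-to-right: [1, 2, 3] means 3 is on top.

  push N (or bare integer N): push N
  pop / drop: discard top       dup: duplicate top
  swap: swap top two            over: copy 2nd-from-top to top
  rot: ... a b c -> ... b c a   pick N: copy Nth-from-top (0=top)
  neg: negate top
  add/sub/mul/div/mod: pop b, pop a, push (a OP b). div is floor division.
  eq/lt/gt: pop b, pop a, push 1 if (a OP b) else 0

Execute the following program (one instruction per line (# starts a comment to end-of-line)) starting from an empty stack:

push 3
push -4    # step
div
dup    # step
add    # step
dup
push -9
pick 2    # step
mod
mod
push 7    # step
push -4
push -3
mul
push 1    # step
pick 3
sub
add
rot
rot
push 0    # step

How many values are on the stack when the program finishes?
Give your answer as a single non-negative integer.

Answer: 5

Derivation:
After 'push 3': stack = [3] (depth 1)
After 'push -4': stack = [3, -4] (depth 2)
After 'div': stack = [-1] (depth 1)
After 'dup': stack = [-1, -1] (depth 2)
After 'add': stack = [-2] (depth 1)
After 'dup': stack = [-2, -2] (depth 2)
After 'push -9': stack = [-2, -2, -9] (depth 3)
After 'pick 2': stack = [-2, -2, -9, -2] (depth 4)
After 'mod': stack = [-2, -2, -1] (depth 3)
After 'mod': stack = [-2, 0] (depth 2)
  ...
After 'push -4': stack = [-2, 0, 7, -4] (depth 4)
After 'push -3': stack = [-2, 0, 7, -4, -3] (depth 5)
After 'mul': stack = [-2, 0, 7, 12] (depth 4)
After 'push 1': stack = [-2, 0, 7, 12, 1] (depth 5)
After 'pick 3': stack = [-2, 0, 7, 12, 1, 0] (depth 6)
After 'sub': stack = [-2, 0, 7, 12, 1] (depth 5)
After 'add': stack = [-2, 0, 7, 13] (depth 4)
After 'rot': stack = [-2, 7, 13, 0] (depth 4)
After 'rot': stack = [-2, 13, 0, 7] (depth 4)
After 'push 0': stack = [-2, 13, 0, 7, 0] (depth 5)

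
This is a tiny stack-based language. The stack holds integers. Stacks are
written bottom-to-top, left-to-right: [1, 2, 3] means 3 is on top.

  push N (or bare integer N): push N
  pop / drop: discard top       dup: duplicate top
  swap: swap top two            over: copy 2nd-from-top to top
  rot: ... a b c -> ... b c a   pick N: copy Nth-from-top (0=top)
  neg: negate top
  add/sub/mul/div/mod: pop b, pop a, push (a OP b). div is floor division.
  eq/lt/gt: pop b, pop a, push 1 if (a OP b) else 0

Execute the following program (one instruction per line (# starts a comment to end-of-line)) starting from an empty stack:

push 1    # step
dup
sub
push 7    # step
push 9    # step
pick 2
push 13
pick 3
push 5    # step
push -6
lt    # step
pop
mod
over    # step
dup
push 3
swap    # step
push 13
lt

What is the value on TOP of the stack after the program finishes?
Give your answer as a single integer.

After 'push 1': [1]
After 'dup': [1, 1]
After 'sub': [0]
After 'push 7': [0, 7]
After 'push 9': [0, 7, 9]
After 'pick 2': [0, 7, 9, 0]
After 'push 13': [0, 7, 9, 0, 13]
After 'pick 3': [0, 7, 9, 0, 13, 7]
After 'push 5': [0, 7, 9, 0, 13, 7, 5]
After 'push -6': [0, 7, 9, 0, 13, 7, 5, -6]
After 'lt': [0, 7, 9, 0, 13, 7, 0]
After 'pop': [0, 7, 9, 0, 13, 7]
After 'mod': [0, 7, 9, 0, 6]
After 'over': [0, 7, 9, 0, 6, 0]
After 'dup': [0, 7, 9, 0, 6, 0, 0]
After 'push 3': [0, 7, 9, 0, 6, 0, 0, 3]
After 'swap': [0, 7, 9, 0, 6, 0, 3, 0]
After 'push 13': [0, 7, 9, 0, 6, 0, 3, 0, 13]
After 'lt': [0, 7, 9, 0, 6, 0, 3, 1]

Answer: 1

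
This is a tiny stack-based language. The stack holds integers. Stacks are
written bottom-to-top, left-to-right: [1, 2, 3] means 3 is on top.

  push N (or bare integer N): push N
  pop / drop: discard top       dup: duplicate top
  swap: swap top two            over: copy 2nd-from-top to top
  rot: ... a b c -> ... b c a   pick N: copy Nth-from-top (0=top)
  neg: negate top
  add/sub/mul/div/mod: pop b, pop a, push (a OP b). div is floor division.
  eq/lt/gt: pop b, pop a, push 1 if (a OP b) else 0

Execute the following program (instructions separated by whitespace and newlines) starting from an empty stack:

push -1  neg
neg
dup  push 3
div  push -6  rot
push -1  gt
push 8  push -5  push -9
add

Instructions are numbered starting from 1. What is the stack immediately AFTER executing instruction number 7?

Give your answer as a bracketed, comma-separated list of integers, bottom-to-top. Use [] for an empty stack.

Step 1 ('push -1'): [-1]
Step 2 ('neg'): [1]
Step 3 ('neg'): [-1]
Step 4 ('dup'): [-1, -1]
Step 5 ('push 3'): [-1, -1, 3]
Step 6 ('div'): [-1, -1]
Step 7 ('push -6'): [-1, -1, -6]

Answer: [-1, -1, -6]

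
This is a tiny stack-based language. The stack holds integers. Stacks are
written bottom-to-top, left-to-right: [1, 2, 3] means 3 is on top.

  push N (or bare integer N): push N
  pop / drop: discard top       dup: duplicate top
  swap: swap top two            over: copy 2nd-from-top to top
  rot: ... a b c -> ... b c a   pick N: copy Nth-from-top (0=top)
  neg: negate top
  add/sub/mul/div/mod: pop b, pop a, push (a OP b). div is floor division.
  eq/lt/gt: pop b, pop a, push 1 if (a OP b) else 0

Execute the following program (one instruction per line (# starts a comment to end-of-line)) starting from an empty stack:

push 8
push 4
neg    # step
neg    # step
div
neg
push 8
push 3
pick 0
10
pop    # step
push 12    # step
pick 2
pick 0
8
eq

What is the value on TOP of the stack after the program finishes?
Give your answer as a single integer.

After 'push 8': [8]
After 'push 4': [8, 4]
After 'neg': [8, -4]
After 'neg': [8, 4]
After 'div': [2]
After 'neg': [-2]
After 'push 8': [-2, 8]
After 'push 3': [-2, 8, 3]
After 'pick 0': [-2, 8, 3, 3]
After 'push 10': [-2, 8, 3, 3, 10]
After 'pop': [-2, 8, 3, 3]
After 'push 12': [-2, 8, 3, 3, 12]
After 'pick 2': [-2, 8, 3, 3, 12, 3]
After 'pick 0': [-2, 8, 3, 3, 12, 3, 3]
After 'push 8': [-2, 8, 3, 3, 12, 3, 3, 8]
After 'eq': [-2, 8, 3, 3, 12, 3, 0]

Answer: 0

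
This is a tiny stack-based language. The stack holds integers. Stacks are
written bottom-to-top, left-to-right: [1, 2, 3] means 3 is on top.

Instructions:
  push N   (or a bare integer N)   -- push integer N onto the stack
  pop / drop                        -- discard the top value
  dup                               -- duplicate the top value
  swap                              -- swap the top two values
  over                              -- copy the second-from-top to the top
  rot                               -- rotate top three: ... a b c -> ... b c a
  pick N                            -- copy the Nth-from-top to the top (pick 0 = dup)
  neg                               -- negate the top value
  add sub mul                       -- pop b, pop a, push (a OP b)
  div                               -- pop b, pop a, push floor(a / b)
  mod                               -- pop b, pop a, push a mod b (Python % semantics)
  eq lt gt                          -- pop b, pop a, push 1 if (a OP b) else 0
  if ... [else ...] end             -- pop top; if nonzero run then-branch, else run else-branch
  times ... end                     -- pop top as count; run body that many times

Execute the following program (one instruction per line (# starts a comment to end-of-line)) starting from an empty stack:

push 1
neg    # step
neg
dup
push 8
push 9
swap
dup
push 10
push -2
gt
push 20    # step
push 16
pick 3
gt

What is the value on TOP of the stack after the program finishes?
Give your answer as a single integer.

After 'push 1': [1]
After 'neg': [-1]
After 'neg': [1]
After 'dup': [1, 1]
After 'push 8': [1, 1, 8]
After 'push 9': [1, 1, 8, 9]
After 'swap': [1, 1, 9, 8]
After 'dup': [1, 1, 9, 8, 8]
After 'push 10': [1, 1, 9, 8, 8, 10]
After 'push -2': [1, 1, 9, 8, 8, 10, -2]
After 'gt': [1, 1, 9, 8, 8, 1]
After 'push 20': [1, 1, 9, 8, 8, 1, 20]
After 'push 16': [1, 1, 9, 8, 8, 1, 20, 16]
After 'pick 3': [1, 1, 9, 8, 8, 1, 20, 16, 8]
After 'gt': [1, 1, 9, 8, 8, 1, 20, 1]

Answer: 1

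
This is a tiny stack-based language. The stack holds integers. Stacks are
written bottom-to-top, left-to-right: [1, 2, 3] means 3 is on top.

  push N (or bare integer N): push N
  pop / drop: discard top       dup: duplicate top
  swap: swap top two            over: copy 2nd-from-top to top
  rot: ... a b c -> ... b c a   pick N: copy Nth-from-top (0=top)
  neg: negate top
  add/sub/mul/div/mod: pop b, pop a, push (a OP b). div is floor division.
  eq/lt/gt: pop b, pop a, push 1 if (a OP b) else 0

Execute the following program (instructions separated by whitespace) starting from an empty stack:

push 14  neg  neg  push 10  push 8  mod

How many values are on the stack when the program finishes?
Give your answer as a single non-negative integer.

After 'push 14': stack = [14] (depth 1)
After 'neg': stack = [-14] (depth 1)
After 'neg': stack = [14] (depth 1)
After 'push 10': stack = [14, 10] (depth 2)
After 'push 8': stack = [14, 10, 8] (depth 3)
After 'mod': stack = [14, 2] (depth 2)

Answer: 2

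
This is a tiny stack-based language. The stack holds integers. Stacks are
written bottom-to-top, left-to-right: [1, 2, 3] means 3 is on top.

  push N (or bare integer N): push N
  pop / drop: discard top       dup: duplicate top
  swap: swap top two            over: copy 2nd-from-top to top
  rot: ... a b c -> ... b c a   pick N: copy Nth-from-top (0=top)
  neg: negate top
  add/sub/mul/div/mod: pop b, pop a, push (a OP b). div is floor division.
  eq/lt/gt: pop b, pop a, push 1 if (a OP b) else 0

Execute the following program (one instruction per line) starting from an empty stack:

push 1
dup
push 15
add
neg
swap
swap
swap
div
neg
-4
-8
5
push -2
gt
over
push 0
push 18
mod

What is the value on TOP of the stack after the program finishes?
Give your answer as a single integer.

Answer: 0

Derivation:
After 'push 1': [1]
After 'dup': [1, 1]
After 'push 15': [1, 1, 15]
After 'add': [1, 16]
After 'neg': [1, -16]
After 'swap': [-16, 1]
After 'swap': [1, -16]
After 'swap': [-16, 1]
After 'div': [-16]
After 'neg': [16]
After 'push -4': [16, -4]
After 'push -8': [16, -4, -8]
After 'push 5': [16, -4, -8, 5]
After 'push -2': [16, -4, -8, 5, -2]
After 'gt': [16, -4, -8, 1]
After 'over': [16, -4, -8, 1, -8]
After 'push 0': [16, -4, -8, 1, -8, 0]
After 'push 18': [16, -4, -8, 1, -8, 0, 18]
After 'mod': [16, -4, -8, 1, -8, 0]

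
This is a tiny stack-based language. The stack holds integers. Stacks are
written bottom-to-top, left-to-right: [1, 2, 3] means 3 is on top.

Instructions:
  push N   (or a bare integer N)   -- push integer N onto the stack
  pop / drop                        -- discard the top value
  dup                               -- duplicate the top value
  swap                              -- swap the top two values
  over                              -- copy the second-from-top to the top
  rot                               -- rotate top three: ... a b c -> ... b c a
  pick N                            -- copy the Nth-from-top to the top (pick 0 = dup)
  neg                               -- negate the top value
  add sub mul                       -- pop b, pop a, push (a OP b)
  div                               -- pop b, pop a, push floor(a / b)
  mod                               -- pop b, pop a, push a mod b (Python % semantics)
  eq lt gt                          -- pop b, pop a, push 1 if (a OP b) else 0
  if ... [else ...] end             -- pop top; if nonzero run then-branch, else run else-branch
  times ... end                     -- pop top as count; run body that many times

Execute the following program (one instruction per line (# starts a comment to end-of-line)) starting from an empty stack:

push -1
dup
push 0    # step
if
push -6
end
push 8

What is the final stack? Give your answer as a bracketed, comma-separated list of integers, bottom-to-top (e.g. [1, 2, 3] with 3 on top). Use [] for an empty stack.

Answer: [-1, -1, 8]

Derivation:
After 'push -1': [-1]
After 'dup': [-1, -1]
After 'push 0': [-1, -1, 0]
After 'if': [-1, -1]
After 'push 8': [-1, -1, 8]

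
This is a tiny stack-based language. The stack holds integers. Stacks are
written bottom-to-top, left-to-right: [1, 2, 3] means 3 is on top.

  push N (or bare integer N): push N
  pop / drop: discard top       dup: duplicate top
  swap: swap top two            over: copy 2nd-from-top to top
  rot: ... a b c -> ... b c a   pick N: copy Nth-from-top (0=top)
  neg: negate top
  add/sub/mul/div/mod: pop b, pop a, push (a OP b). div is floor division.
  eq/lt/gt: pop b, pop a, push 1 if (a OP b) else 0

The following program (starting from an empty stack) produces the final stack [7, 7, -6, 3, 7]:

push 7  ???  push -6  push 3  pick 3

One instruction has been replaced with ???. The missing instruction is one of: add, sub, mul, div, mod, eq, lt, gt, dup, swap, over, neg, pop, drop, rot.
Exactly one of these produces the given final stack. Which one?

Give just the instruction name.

Answer: dup

Derivation:
Stack before ???: [7]
Stack after ???:  [7, 7]
The instruction that transforms [7] -> [7, 7] is: dup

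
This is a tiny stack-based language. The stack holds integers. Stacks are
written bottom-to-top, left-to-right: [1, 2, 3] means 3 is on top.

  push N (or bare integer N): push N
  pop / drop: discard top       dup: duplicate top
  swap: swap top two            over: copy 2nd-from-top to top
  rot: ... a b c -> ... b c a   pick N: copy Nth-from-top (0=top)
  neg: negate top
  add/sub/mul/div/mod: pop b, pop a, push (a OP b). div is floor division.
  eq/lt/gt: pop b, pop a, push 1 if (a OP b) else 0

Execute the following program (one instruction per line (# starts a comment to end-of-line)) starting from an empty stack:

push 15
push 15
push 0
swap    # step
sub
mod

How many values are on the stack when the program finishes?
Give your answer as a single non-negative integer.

Answer: 1

Derivation:
After 'push 15': stack = [15] (depth 1)
After 'push 15': stack = [15, 15] (depth 2)
After 'push 0': stack = [15, 15, 0] (depth 3)
After 'swap': stack = [15, 0, 15] (depth 3)
After 'sub': stack = [15, -15] (depth 2)
After 'mod': stack = [0] (depth 1)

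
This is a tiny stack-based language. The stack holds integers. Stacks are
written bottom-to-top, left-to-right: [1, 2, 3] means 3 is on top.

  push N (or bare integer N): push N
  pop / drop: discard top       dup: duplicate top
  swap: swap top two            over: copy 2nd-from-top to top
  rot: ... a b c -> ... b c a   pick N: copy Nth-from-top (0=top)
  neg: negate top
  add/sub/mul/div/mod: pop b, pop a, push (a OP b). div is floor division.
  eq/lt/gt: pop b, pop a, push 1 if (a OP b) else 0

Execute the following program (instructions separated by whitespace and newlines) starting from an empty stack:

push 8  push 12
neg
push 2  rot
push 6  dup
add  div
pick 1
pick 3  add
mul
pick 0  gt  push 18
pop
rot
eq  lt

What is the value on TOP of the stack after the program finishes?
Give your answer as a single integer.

Answer: 0

Derivation:
After 'push 8': [8]
After 'push 12': [8, 12]
After 'neg': [8, -12]
After 'push 2': [8, -12, 2]
After 'rot': [-12, 2, 8]
After 'push 6': [-12, 2, 8, 6]
After 'dup': [-12, 2, 8, 6, 6]
After 'add': [-12, 2, 8, 12]
After 'div': [-12, 2, 0]
After 'pick 1': [-12, 2, 0, 2]
After 'pick 3': [-12, 2, 0, 2, -12]
After 'add': [-12, 2, 0, -10]
After 'mul': [-12, 2, 0]
After 'pick 0': [-12, 2, 0, 0]
After 'gt': [-12, 2, 0]
After 'push 18': [-12, 2, 0, 18]
After 'pop': [-12, 2, 0]
After 'rot': [2, 0, -12]
After 'eq': [2, 0]
After 'lt': [0]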